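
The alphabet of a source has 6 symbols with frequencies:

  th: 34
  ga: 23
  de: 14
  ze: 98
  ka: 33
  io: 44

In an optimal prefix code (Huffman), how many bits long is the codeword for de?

4

Build the tree from the bottom:
merge de(14) and ga(23): 37
merge ka(33) and th(34): 67
merge 37 and io(44): 81
merge 67 and 81: 148
merge ze(98) and 148: 246
de's leaf is at depth 4, giving a 4-bit codeword.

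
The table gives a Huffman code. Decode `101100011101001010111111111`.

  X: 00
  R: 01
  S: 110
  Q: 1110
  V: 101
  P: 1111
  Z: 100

Read left to right; each codeword is recognised as soon as it completes (prefix code):
  101→V | 100→Z | 01→R | 110→S | 100→Z | 101→V | 01→R | 1111→P | 1111→P
Decoded message: VZRSZVRPP

VZRSZVRPP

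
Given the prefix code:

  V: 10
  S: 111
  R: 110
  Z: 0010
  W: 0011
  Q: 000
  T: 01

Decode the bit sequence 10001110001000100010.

VWVZZZ

Read left to right; each codeword is recognised as soon as it completes (prefix code):
  10→V | 0011→W | 10→V | 0010→Z | 0010→Z | 0010→Z
Decoded message: VWVZZZ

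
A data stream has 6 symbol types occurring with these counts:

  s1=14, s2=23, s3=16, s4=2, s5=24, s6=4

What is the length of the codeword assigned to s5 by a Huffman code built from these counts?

Repeatedly merge the two smallest:
combine s4(2), s6(4) → 6
combine 6, s1(14) → 20
combine s3(16), 20 → 36
combine s2(23), s5(24) → 47
combine 36, 47 → 83
The subtree containing s5 is merged 2 times, so code length = 2.

2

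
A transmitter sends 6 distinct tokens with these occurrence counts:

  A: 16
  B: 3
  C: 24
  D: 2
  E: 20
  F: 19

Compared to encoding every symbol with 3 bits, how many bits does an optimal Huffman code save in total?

58

Fixed-length: 3 bits × 84 symbols = 252 bits.
Huffman merges:
merge D(2) and B(3): 5
merge 5 and A(16): 21
merge F(19) and E(20): 39
merge 21 and C(24): 45
merge 39 and 45: 84
Huffman total = 5 + 21 + 39 + 45 + 84 = 194 bits.
Saving = 252 − 194 = 58 bits.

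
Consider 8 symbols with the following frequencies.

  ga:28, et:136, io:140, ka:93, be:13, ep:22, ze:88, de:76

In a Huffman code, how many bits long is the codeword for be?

5

Build the tree from the bottom:
combine be(13), ep(22) → 35
combine ga(28), 35 → 63
combine 63, de(76) → 139
combine ze(88), ka(93) → 181
combine et(136), 139 → 275
combine io(140), 181 → 321
combine 275, 321 → 596
be's leaf is at depth 5, giving a 5-bit codeword.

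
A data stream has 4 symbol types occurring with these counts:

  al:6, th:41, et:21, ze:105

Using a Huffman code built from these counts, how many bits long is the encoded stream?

Build the Huffman tree bottom-up:
al(6) + et(21) → 27
27 + th(41) → 68
68 + ze(105) → 173
Total encoded bits = sum of merged weights = 27 + 68 + 173 = 268.

268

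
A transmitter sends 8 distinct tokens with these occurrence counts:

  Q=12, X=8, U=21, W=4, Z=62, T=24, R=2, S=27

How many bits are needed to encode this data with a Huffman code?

Build the Huffman tree bottom-up:
merge R(2) and W(4): 6
merge 6 and X(8): 14
merge Q(12) and 14: 26
merge U(21) and T(24): 45
merge 26 and S(27): 53
merge 45 and 53: 98
merge Z(62) and 98: 160
The encoded length is the sum of every internal node's weight: 6 + 14 + 26 + 45 + 53 + 98 + 160 = 402 bits.

402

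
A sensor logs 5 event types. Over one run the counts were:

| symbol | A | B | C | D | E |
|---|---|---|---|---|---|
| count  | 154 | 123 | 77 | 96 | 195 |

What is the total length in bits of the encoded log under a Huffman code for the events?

1463

Build the Huffman tree bottom-up:
combine C(77), D(96) → 173
combine B(123), A(154) → 277
combine 173, E(195) → 368
combine 277, 368 → 645
Total encoded bits = sum of merged weights = 173 + 277 + 368 + 645 = 1463.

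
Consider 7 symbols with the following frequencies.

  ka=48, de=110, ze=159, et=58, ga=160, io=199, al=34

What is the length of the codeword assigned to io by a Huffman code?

2

Repeatedly merge the two smallest:
combine al(34), ka(48) → 82
combine et(58), 82 → 140
combine de(110), 140 → 250
combine ze(159), ga(160) → 319
combine io(199), 250 → 449
combine 319, 449 → 768
io sits 2 levels below the root, so its codeword is 2 bits.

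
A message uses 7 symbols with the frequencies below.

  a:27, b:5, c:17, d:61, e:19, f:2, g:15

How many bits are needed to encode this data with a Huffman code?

345

Greedily combine the two least-frequent nodes:
merge f(2) and b(5): 7
merge 7 and g(15): 22
merge c(17) and e(19): 36
merge 22 and a(27): 49
merge 36 and 49: 85
merge d(61) and 85: 146
Each symbol's bit-cost is frequency × depth; summing gives 345 bits (equivalently 7 + 22 + 36 + 49 + 85 + 146).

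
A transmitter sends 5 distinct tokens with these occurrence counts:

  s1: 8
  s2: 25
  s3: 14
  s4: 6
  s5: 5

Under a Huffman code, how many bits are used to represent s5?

Repeatedly merge the two smallest:
merge s5(5) and s4(6): 11
merge s1(8) and 11: 19
merge s3(14) and 19: 33
merge s2(25) and 33: 58
s5's leaf is at depth 4, giving a 4-bit codeword.

4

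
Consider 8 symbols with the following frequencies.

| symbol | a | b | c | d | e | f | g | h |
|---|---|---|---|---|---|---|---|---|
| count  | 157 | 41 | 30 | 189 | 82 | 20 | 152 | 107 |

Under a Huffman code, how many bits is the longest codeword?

5

Merge the two lowest-weight nodes at each step:
f(20) + c(30) → 50
b(41) + 50 → 91
e(82) + 91 → 173
h(107) + g(152) → 259
a(157) + 173 → 330
d(189) + 259 → 448
330 + 448 → 778
The rarest symbols sit at the bottom; the longest codeword is 5 bits.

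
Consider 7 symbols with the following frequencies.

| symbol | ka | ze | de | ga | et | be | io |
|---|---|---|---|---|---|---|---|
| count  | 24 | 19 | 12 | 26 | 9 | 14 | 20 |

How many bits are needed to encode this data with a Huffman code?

Greedily combine the two least-frequent nodes:
et(9) + de(12) → 21
be(14) + ze(19) → 33
io(20) + 21 → 41
ka(24) + ga(26) → 50
33 + 41 → 74
50 + 74 → 124
The encoded length is the sum of every internal node's weight: 21 + 33 + 41 + 50 + 74 + 124 = 343 bits.

343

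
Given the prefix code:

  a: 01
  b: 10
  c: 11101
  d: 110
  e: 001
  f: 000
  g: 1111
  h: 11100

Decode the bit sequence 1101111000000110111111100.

dgffdgh

Read left to right; each codeword is recognised as soon as it completes (prefix code):
  110→d | 1111→g | 000→f | 000→f | 110→d | 1111→g | 11100→h
Decoded message: dgffdgh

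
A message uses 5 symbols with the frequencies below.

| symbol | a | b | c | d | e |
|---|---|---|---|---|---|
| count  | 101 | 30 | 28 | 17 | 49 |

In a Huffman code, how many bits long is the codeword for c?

4

Huffman merges, smallest pair first:
combine d(17), c(28) → 45
combine b(30), 45 → 75
combine e(49), 75 → 124
combine a(101), 124 → 225
c sits 4 levels below the root, so its codeword is 4 bits.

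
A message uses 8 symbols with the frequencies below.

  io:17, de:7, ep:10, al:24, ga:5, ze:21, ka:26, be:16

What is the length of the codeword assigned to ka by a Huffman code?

Build the tree from the bottom:
ga(5) + de(7) → 12
ep(10) + 12 → 22
be(16) + io(17) → 33
ze(21) + 22 → 43
al(24) + ka(26) → 50
33 + 43 → 76
50 + 76 → 126
The subtree containing ka is merged 2 times, so code length = 2.

2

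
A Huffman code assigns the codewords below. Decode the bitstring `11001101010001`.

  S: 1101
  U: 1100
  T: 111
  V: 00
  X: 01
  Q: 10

Read left to right; each codeword is recognised as soon as it completes (prefix code):
  1100→U | 1101→S | 01→X | 00→V | 01→X
Decoded message: USXVX

USXVX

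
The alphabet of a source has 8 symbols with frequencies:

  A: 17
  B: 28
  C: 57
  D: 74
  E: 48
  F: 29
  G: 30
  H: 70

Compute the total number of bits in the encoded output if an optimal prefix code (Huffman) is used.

1019

Merge the two smallest weights repeatedly:
merge A(17) and B(28): 45
merge F(29) and G(30): 59
merge 45 and E(48): 93
merge C(57) and 59: 116
merge H(70) and D(74): 144
merge 93 and 116: 209
merge 144 and 209: 353
Each symbol's bit-cost is frequency × depth; summing gives 1019 bits (equivalently 45 + 59 + 93 + 116 + 144 + 209 + 353).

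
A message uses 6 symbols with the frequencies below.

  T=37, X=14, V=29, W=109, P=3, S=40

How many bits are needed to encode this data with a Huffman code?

495

Greedily combine the two least-frequent nodes:
P(3) + X(14) → 17
17 + V(29) → 46
T(37) + S(40) → 77
46 + 77 → 123
W(109) + 123 → 232
Total encoded bits = sum of merged weights = 17 + 46 + 77 + 123 + 232 = 495.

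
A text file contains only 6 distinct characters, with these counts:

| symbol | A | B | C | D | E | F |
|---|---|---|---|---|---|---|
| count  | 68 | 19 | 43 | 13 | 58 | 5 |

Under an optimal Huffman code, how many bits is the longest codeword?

4

Merge the two lowest-weight nodes at each step:
combine F(5), D(13) → 18
combine 18, B(19) → 37
combine 37, C(43) → 80
combine E(58), A(68) → 126
combine 80, 126 → 206
The first pair merged (F, D) ends up deepest, at depth 4.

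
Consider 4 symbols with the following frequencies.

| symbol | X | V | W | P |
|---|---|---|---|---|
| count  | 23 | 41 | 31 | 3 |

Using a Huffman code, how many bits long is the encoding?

181

Greedily combine the two least-frequent nodes:
P(3) + X(23) → 26
26 + W(31) → 57
V(41) + 57 → 98
Each symbol's bit-cost is frequency × depth; summing gives 181 bits (equivalently 26 + 57 + 98).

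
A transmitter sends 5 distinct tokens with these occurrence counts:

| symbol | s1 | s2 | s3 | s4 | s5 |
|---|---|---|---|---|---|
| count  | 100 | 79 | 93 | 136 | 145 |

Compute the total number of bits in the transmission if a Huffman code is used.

1278

Greedily combine the two least-frequent nodes:
merge s2(79) and s3(93): 172
merge s1(100) and s4(136): 236
merge s5(145) and 172: 317
merge 236 and 317: 553
The encoded length is the sum of every internal node's weight: 172 + 236 + 317 + 553 = 1278 bits.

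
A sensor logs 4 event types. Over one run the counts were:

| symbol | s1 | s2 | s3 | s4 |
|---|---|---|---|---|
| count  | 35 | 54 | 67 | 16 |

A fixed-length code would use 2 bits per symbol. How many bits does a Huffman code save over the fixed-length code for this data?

16

Fixed-length: 2 bits × 172 symbols = 344 bits.
Huffman merges:
s4(16) + s1(35) → 51
51 + s2(54) → 105
s3(67) + 105 → 172
Huffman total = 51 + 105 + 172 = 328 bits.
Saving = 344 − 328 = 16 bits.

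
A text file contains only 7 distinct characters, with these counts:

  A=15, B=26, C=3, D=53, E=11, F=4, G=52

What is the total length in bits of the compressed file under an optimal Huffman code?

Greedily combine the two least-frequent nodes:
combine C(3), F(4) → 7
combine 7, E(11) → 18
combine A(15), 18 → 33
combine B(26), 33 → 59
combine G(52), D(53) → 105
combine 59, 105 → 164
Total encoded bits = sum of merged weights = 7 + 18 + 33 + 59 + 105 + 164 = 386.

386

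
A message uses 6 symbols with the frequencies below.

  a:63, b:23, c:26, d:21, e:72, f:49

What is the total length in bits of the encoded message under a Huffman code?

622

Greedily combine the two least-frequent nodes:
merge d(21) and b(23): 44
merge c(26) and 44: 70
merge f(49) and a(63): 112
merge 70 and e(72): 142
merge 112 and 142: 254
Total encoded bits = sum of merged weights = 44 + 70 + 112 + 142 + 254 = 622.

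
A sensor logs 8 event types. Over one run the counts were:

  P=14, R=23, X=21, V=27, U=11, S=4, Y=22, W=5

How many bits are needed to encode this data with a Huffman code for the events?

360

Merge the two smallest weights repeatedly:
combine S(4), W(5) → 9
combine 9, U(11) → 20
combine P(14), 20 → 34
combine X(21), Y(22) → 43
combine R(23), V(27) → 50
combine 34, 43 → 77
combine 50, 77 → 127
Each symbol's bit-cost is frequency × depth; summing gives 360 bits (equivalently 9 + 20 + 34 + 43 + 50 + 77 + 127).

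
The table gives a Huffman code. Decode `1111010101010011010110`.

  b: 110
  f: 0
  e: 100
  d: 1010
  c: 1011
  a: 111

addebcf

Read left to right; each codeword is recognised as soon as it completes (prefix code):
  111→a | 1010→d | 1010→d | 100→e | 110→b | 1011→c | 0→f
Decoded message: addebcf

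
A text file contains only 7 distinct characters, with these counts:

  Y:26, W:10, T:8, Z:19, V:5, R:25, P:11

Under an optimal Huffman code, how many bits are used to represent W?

Build the tree from the bottom:
V(5) + T(8) → 13
W(10) + P(11) → 21
13 + Z(19) → 32
21 + R(25) → 46
Y(26) + 32 → 58
46 + 58 → 104
The subtree containing W is merged 3 times, so code length = 3.

3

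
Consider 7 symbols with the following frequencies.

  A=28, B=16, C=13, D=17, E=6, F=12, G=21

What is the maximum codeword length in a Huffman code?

4

Merge the two lowest-weight nodes at each step:
merge E(6) and F(12): 18
merge C(13) and B(16): 29
merge D(17) and 18: 35
merge G(21) and A(28): 49
merge 29 and 35: 64
merge 49 and 64: 113
The rarest symbols sit at the bottom; the longest codeword is 4 bits.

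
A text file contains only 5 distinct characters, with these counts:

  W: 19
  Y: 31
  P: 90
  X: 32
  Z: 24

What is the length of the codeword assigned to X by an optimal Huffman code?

Repeatedly merge the two smallest:
combine W(19), Z(24) → 43
combine Y(31), X(32) → 63
combine 43, 63 → 106
combine P(90), 106 → 196
X's leaf is at depth 3, giving a 3-bit codeword.

3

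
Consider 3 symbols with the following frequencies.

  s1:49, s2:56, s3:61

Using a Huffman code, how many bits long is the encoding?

271

Merge the two smallest weights repeatedly:
merge s1(49) and s2(56): 105
merge s3(61) and 105: 166
Each symbol's bit-cost is frequency × depth; summing gives 271 bits (equivalently 105 + 166).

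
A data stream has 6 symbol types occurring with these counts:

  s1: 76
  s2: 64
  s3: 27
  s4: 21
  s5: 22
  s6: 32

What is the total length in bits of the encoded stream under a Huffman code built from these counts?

586

Greedily combine the two least-frequent nodes:
combine s4(21), s5(22) → 43
combine s3(27), s6(32) → 59
combine 43, 59 → 102
combine s2(64), s1(76) → 140
combine 102, 140 → 242
The encoded length is the sum of every internal node's weight: 43 + 59 + 102 + 140 + 242 = 586 bits.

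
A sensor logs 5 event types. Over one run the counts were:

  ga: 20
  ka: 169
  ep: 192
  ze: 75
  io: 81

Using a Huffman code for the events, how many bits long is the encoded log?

1153

Build the Huffman tree bottom-up:
ga(20) + ze(75) → 95
io(81) + 95 → 176
ka(169) + 176 → 345
ep(192) + 345 → 537
Total encoded bits = sum of merged weights = 95 + 176 + 345 + 537 = 1153.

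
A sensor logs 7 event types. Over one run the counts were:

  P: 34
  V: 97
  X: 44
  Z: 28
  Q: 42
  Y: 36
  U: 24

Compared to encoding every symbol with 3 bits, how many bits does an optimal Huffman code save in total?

Fixed-length: 3 bits × 305 symbols = 915 bits.
Huffman merges:
U(24) + Z(28) → 52
P(34) + Y(36) → 70
Q(42) + X(44) → 86
52 + 70 → 122
86 + V(97) → 183
122 + 183 → 305
Huffman total = 52 + 70 + 86 + 122 + 183 + 305 = 818 bits.
Saving = 915 − 818 = 97 bits.

97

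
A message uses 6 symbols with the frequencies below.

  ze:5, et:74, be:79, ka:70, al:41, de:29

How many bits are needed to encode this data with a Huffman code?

Build the Huffman tree bottom-up:
ze(5) + de(29) → 34
34 + al(41) → 75
ka(70) + et(74) → 144
75 + be(79) → 154
144 + 154 → 298
The encoded length is the sum of every internal node's weight: 34 + 75 + 144 + 154 + 298 = 705 bits.

705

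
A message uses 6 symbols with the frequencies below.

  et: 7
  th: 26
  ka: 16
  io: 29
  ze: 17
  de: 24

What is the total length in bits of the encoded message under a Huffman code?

Greedily combine the two least-frequent nodes:
et(7) + ka(16) → 23
ze(17) + 23 → 40
de(24) + th(26) → 50
io(29) + 40 → 69
50 + 69 → 119
Each symbol's bit-cost is frequency × depth; summing gives 301 bits (equivalently 23 + 40 + 50 + 69 + 119).

301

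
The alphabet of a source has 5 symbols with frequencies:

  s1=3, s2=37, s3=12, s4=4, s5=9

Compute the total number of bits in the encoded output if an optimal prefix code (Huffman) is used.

Build the Huffman tree bottom-up:
s1(3) + s4(4) → 7
7 + s5(9) → 16
s3(12) + 16 → 28
28 + s2(37) → 65
The encoded length is the sum of every internal node's weight: 7 + 16 + 28 + 65 = 116 bits.

116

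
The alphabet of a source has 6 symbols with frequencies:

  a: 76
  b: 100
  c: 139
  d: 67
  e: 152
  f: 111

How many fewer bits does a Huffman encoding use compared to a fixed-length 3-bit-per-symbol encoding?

291

Fixed-length: 3 bits × 645 symbols = 1935 bits.
Huffman merges:
merge d(67) and a(76): 143
merge b(100) and f(111): 211
merge c(139) and 143: 282
merge e(152) and 211: 363
merge 282 and 363: 645
Huffman total = 143 + 211 + 282 + 363 + 645 = 1644 bits.
Saving = 1935 − 1644 = 291 bits.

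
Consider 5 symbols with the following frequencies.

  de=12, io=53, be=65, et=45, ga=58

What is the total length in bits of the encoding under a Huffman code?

523

Greedily combine the two least-frequent nodes:
merge de(12) and et(45): 57
merge io(53) and 57: 110
merge ga(58) and be(65): 123
merge 110 and 123: 233
The encoded length is the sum of every internal node's weight: 57 + 110 + 123 + 233 = 523 bits.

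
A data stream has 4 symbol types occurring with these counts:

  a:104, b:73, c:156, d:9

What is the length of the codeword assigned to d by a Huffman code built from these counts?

Build the tree from the bottom:
merge d(9) and b(73): 82
merge 82 and a(104): 186
merge c(156) and 186: 342
d sits 3 levels below the root, so its codeword is 3 bits.

3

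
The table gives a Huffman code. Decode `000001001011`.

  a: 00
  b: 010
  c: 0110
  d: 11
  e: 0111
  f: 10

aabbd

Read left to right; each codeword is recognised as soon as it completes (prefix code):
  00→a | 00→a | 010→b | 010→b | 11→d
Decoded message: aabbd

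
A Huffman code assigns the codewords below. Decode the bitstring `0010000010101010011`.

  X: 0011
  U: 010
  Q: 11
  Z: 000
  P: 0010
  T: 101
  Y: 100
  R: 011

PZUTUR

Read left to right; each codeword is recognised as soon as it completes (prefix code):
  0010→P | 000→Z | 010→U | 101→T | 010→U | 011→R
Decoded message: PZUTUR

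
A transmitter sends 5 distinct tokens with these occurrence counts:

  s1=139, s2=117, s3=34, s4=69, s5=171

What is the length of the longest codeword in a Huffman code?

3

Merge the two lowest-weight nodes at each step:
s3(34) + s4(69) → 103
103 + s2(117) → 220
s1(139) + s5(171) → 310
220 + 310 → 530
The first pair merged (s3, s4) ends up deepest, at depth 3.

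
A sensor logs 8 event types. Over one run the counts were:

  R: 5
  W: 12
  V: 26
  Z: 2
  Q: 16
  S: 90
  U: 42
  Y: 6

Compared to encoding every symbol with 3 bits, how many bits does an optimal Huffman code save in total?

136

Fixed-length: 3 bits × 199 symbols = 597 bits.
Huffman merges:
Z(2) + R(5) → 7
Y(6) + 7 → 13
W(12) + 13 → 25
Q(16) + 25 → 41
V(26) + 41 → 67
U(42) + 67 → 109
S(90) + 109 → 199
Huffman total = 7 + 13 + 25 + 41 + 67 + 109 + 199 = 461 bits.
Saving = 597 − 461 = 136 bits.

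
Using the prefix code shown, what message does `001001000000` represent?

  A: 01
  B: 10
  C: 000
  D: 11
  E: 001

Read left to right; each codeword is recognised as soon as it completes (prefix code):
  001→E | 001→E | 000→C | 000→C
Decoded message: EECC

EECC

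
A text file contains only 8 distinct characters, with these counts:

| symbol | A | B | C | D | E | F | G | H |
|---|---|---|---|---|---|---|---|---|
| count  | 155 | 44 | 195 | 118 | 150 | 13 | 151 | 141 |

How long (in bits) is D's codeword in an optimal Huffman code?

3

Build the tree from the bottom:
combine F(13), B(44) → 57
combine 57, D(118) → 175
combine H(141), E(150) → 291
combine G(151), A(155) → 306
combine 175, C(195) → 370
combine 291, 306 → 597
combine 370, 597 → 967
D's leaf is at depth 3, giving a 3-bit codeword.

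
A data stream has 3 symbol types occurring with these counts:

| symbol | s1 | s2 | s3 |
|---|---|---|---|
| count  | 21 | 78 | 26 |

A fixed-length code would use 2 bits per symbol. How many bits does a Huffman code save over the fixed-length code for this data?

78

Fixed-length: 2 bits × 125 symbols = 250 bits.
Huffman merges:
s1(21) + s3(26) → 47
47 + s2(78) → 125
Huffman total = 47 + 125 = 172 bits.
Saving = 250 − 172 = 78 bits.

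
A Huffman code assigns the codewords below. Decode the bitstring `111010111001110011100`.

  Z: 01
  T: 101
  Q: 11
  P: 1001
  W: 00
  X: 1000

Read left to right; each codeword is recognised as soon as it completes (prefix code):
  11→Q | 101→T | 01→Z | 11→Q | 00→W | 11→Q | 1001→P | 11→Q | 00→W
Decoded message: QTZQWQPQW

QTZQWQPQW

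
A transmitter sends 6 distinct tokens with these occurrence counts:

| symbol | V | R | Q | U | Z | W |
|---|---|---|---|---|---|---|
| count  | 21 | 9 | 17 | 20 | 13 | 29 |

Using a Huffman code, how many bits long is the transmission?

277

Merge the two smallest weights repeatedly:
R(9) + Z(13) → 22
Q(17) + U(20) → 37
V(21) + 22 → 43
W(29) + 37 → 66
43 + 66 → 109
Total encoded bits = sum of merged weights = 22 + 37 + 43 + 66 + 109 = 277.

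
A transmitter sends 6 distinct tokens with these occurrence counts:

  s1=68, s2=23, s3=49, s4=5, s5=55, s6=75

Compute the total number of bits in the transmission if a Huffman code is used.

Build the Huffman tree bottom-up:
merge s4(5) and s2(23): 28
merge 28 and s3(49): 77
merge s5(55) and s1(68): 123
merge s6(75) and 77: 152
merge 123 and 152: 275
Each symbol's bit-cost is frequency × depth; summing gives 655 bits (equivalently 28 + 77 + 123 + 152 + 275).

655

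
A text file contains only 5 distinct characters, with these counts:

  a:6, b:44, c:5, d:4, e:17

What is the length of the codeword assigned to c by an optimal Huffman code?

Build the tree from the bottom:
combine d(4), c(5) → 9
combine a(6), 9 → 15
combine 15, e(17) → 32
combine 32, b(44) → 76
c sits 4 levels below the root, so its codeword is 4 bits.

4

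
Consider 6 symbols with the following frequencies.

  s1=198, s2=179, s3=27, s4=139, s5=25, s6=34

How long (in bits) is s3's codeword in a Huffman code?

Build the tree from the bottom:
s5(25) + s3(27) → 52
s6(34) + 52 → 86
86 + s4(139) → 225
s2(179) + s1(198) → 377
225 + 377 → 602
s3's leaf is at depth 4, giving a 4-bit codeword.

4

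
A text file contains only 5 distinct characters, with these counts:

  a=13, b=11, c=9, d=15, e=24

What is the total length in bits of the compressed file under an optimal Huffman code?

164

Build the Huffman tree bottom-up:
c(9) + b(11) → 20
a(13) + d(15) → 28
20 + e(24) → 44
28 + 44 → 72
Each symbol's bit-cost is frequency × depth; summing gives 164 bits (equivalently 20 + 28 + 44 + 72).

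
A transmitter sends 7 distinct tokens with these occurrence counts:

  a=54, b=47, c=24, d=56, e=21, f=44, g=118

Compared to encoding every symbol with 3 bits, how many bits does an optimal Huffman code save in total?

Fixed-length: 3 bits × 364 symbols = 1092 bits.
Huffman merges:
e(21) + c(24) → 45
f(44) + 45 → 89
b(47) + a(54) → 101
d(56) + 89 → 145
101 + g(118) → 219
145 + 219 → 364
Huffman total = 45 + 89 + 101 + 145 + 219 + 364 = 963 bits.
Saving = 1092 − 963 = 129 bits.

129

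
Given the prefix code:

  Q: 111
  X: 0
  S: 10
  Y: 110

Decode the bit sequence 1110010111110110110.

QXXSQYYY

Read left to right; each codeword is recognised as soon as it completes (prefix code):
  111→Q | 0→X | 0→X | 10→S | 111→Q | 110→Y | 110→Y | 110→Y
Decoded message: QXXSQYYY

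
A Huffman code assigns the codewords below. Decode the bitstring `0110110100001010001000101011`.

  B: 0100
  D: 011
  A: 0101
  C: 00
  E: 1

Read left to right; each codeword is recognised as soon as it completes (prefix code):
  011→D | 011→D | 0100→B | 00→C | 1→E | 0100→B | 0100→B | 0101→A | 011→D
Decoded message: DDBCEBBAD

DDBCEBBAD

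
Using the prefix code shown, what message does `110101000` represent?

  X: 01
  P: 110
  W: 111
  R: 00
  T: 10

PTTR

Read left to right; each codeword is recognised as soon as it completes (prefix code):
  110→P | 10→T | 10→T | 00→R
Decoded message: PTTR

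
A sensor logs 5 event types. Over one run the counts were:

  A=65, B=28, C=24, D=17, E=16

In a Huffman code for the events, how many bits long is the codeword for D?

Build the tree from the bottom:
merge E(16) and D(17): 33
merge C(24) and B(28): 52
merge 33 and 52: 85
merge A(65) and 85: 150
D sits 3 levels below the root, so its codeword is 3 bits.

3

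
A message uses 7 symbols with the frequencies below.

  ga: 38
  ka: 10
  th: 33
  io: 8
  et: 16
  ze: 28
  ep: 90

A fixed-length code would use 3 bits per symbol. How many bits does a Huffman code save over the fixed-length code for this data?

128

Fixed-length: 3 bits × 223 symbols = 669 bits.
Huffman merges:
combine io(8), ka(10) → 18
combine et(16), 18 → 34
combine ze(28), th(33) → 61
combine 34, ga(38) → 72
combine 61, 72 → 133
combine ep(90), 133 → 223
Huffman total = 18 + 34 + 61 + 72 + 133 + 223 = 541 bits.
Saving = 669 − 541 = 128 bits.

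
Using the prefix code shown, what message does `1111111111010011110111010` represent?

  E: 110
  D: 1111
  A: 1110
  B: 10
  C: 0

DDEBCDCAB

Read left to right; each codeword is recognised as soon as it completes (prefix code):
  1111→D | 1111→D | 110→E | 10→B | 0→C | 1111→D | 0→C | 1110→A | 10→B
Decoded message: DDEBCDCAB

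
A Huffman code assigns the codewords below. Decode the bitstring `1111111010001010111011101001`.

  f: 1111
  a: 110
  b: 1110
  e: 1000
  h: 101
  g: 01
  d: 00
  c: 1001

Read left to right; each codeword is recognised as soon as it completes (prefix code):
  1111→f | 1110→b | 1000→e | 101→h | 01→g | 110→a | 1110→b | 1001→c
Decoded message: fbehgabc

fbehgabc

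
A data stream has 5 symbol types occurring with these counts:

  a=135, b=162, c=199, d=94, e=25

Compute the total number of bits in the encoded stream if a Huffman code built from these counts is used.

1349

Greedily combine the two least-frequent nodes:
merge e(25) and d(94): 119
merge 119 and a(135): 254
merge b(162) and c(199): 361
merge 254 and 361: 615
Each symbol's bit-cost is frequency × depth; summing gives 1349 bits (equivalently 119 + 254 + 361 + 615).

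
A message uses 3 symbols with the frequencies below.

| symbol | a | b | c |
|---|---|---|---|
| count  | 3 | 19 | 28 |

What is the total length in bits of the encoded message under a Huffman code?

Greedily combine the two least-frequent nodes:
merge a(3) and b(19): 22
merge 22 and c(28): 50
Each symbol's bit-cost is frequency × depth; summing gives 72 bits (equivalently 22 + 50).

72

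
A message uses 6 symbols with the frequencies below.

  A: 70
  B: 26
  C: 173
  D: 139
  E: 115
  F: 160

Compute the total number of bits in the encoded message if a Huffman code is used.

Greedily combine the two least-frequent nodes:
merge B(26) and A(70): 96
merge 96 and E(115): 211
merge D(139) and F(160): 299
merge C(173) and 211: 384
merge 299 and 384: 683
The encoded length is the sum of every internal node's weight: 96 + 211 + 299 + 384 + 683 = 1673 bits.

1673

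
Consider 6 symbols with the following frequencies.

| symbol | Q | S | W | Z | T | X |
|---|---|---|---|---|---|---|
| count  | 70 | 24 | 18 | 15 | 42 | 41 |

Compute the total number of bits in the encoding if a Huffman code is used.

510

Merge the two smallest weights repeatedly:
Z(15) + W(18) → 33
S(24) + 33 → 57
X(41) + T(42) → 83
57 + Q(70) → 127
83 + 127 → 210
Total encoded bits = sum of merged weights = 33 + 57 + 83 + 127 + 210 = 510.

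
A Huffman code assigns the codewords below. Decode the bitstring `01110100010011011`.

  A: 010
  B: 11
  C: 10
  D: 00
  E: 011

Read left to right; each codeword is recognised as soon as it completes (prefix code):
  011→E | 10→C | 10→C | 00→D | 10→C | 011→E | 011→E
Decoded message: ECCDCEE

ECCDCEE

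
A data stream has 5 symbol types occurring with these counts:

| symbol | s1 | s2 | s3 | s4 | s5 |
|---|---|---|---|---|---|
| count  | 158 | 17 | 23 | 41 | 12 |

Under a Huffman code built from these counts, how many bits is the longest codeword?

4

Merge the two lowest-weight nodes at each step:
combine s5(12), s2(17) → 29
combine s3(23), 29 → 52
combine s4(41), 52 → 93
combine 93, s1(158) → 251
The rarest symbols sit at the bottom; the longest codeword is 4 bits.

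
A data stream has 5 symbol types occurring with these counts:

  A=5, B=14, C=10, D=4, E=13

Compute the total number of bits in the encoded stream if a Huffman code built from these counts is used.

Merge the two smallest weights repeatedly:
combine D(4), A(5) → 9
combine 9, C(10) → 19
combine E(13), B(14) → 27
combine 19, 27 → 46
Each symbol's bit-cost is frequency × depth; summing gives 101 bits (equivalently 9 + 19 + 27 + 46).

101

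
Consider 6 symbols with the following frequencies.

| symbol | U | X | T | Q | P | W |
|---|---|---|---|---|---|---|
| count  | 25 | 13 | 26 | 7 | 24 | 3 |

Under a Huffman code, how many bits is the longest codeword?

4

Merge the two lowest-weight nodes at each step:
W(3) + Q(7) → 10
10 + X(13) → 23
23 + P(24) → 47
U(25) + T(26) → 51
47 + 51 → 98
The first pair merged (W, Q) ends up deepest, at depth 4.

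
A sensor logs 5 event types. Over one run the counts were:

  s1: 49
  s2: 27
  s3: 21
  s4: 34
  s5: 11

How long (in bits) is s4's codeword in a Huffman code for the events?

2

Huffman merges, smallest pair first:
merge s5(11) and s3(21): 32
merge s2(27) and 32: 59
merge s4(34) and s1(49): 83
merge 59 and 83: 142
The subtree containing s4 is merged 2 times, so code length = 2.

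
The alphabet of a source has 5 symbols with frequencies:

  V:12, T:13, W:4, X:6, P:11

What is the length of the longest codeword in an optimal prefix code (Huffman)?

3

Merge the two lowest-weight nodes at each step:
merge W(4) and X(6): 10
merge 10 and P(11): 21
merge V(12) and T(13): 25
merge 21 and 25: 46
The first pair merged (W, X) ends up deepest, at depth 3.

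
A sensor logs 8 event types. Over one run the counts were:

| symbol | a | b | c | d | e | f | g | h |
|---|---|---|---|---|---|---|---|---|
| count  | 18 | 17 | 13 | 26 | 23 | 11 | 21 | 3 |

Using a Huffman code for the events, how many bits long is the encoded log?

384

Merge the two smallest weights repeatedly:
combine h(3), f(11) → 14
combine c(13), 14 → 27
combine b(17), a(18) → 35
combine g(21), e(23) → 44
combine d(26), 27 → 53
combine 35, 44 → 79
combine 53, 79 → 132
Each symbol's bit-cost is frequency × depth; summing gives 384 bits (equivalently 14 + 27 + 35 + 44 + 53 + 79 + 132).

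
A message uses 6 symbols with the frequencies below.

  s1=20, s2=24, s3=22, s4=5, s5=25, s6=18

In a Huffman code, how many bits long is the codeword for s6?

3

Huffman merges, smallest pair first:
combine s4(5), s6(18) → 23
combine s1(20), s3(22) → 42
combine 23, s2(24) → 47
combine s5(25), 42 → 67
combine 47, 67 → 114
s6's leaf is at depth 3, giving a 3-bit codeword.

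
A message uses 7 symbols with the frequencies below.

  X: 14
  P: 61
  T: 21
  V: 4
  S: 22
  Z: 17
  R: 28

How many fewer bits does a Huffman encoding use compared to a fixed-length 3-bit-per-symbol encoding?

Fixed-length: 3 bits × 167 symbols = 501 bits.
Huffman merges:
combine V(4), X(14) → 18
combine Z(17), 18 → 35
combine T(21), S(22) → 43
combine R(28), 35 → 63
combine 43, P(61) → 104
combine 63, 104 → 167
Huffman total = 18 + 35 + 43 + 63 + 104 + 167 = 430 bits.
Saving = 501 − 430 = 71 bits.

71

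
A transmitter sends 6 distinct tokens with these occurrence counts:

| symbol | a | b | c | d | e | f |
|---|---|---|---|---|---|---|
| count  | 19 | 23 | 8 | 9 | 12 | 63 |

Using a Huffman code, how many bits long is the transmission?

293

Greedily combine the two least-frequent nodes:
c(8) + d(9) → 17
e(12) + 17 → 29
a(19) + b(23) → 42
29 + 42 → 71
f(63) + 71 → 134
Each symbol's bit-cost is frequency × depth; summing gives 293 bits (equivalently 17 + 29 + 42 + 71 + 134).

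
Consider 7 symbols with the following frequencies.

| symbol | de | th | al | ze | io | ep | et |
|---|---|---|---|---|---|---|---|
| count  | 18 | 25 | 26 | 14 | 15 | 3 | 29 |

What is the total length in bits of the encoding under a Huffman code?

Build the Huffman tree bottom-up:
ep(3) + ze(14) → 17
io(15) + 17 → 32
de(18) + th(25) → 43
al(26) + et(29) → 55
32 + 43 → 75
55 + 75 → 130
Each symbol's bit-cost is frequency × depth; summing gives 352 bits (equivalently 17 + 32 + 43 + 55 + 75 + 130).

352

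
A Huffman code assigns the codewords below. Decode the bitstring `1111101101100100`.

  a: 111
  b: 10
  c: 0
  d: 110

adddcbc

Read left to right; each codeword is recognised as soon as it completes (prefix code):
  111→a | 110→d | 110→d | 110→d | 0→c | 10→b | 0→c
Decoded message: adddcbc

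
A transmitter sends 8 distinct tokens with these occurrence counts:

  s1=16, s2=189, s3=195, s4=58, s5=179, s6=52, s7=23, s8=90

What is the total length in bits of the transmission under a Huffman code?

Merge the two smallest weights repeatedly:
s1(16) + s7(23) → 39
39 + s6(52) → 91
s4(58) + s8(90) → 148
91 + 148 → 239
s5(179) + s2(189) → 368
s3(195) + 239 → 434
368 + 434 → 802
The encoded length is the sum of every internal node's weight: 39 + 91 + 148 + 239 + 368 + 434 + 802 = 2121 bits.

2121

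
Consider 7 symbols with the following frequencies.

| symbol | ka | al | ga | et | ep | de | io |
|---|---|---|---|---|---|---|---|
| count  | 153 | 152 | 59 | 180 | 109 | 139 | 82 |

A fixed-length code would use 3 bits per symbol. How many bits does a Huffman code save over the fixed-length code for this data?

Fixed-length: 3 bits × 874 symbols = 2622 bits.
Huffman merges:
merge ga(59) and io(82): 141
merge ep(109) and de(139): 248
merge 141 and al(152): 293
merge ka(153) and et(180): 333
merge 248 and 293: 541
merge 333 and 541: 874
Huffman total = 141 + 248 + 293 + 333 + 541 + 874 = 2430 bits.
Saving = 2622 − 2430 = 192 bits.

192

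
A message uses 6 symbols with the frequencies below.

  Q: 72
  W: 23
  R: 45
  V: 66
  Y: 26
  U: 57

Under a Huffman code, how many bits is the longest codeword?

Merge the two lowest-weight nodes at each step:
merge W(23) and Y(26): 49
merge R(45) and 49: 94
merge U(57) and V(66): 123
merge Q(72) and 94: 166
merge 123 and 166: 289
Maximum depth reached is 4.

4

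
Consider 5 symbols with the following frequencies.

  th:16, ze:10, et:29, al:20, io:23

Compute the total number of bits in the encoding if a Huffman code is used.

222

Merge the two smallest weights repeatedly:
combine ze(10), th(16) → 26
combine al(20), io(23) → 43
combine 26, et(29) → 55
combine 43, 55 → 98
Each symbol's bit-cost is frequency × depth; summing gives 222 bits (equivalently 26 + 43 + 55 + 98).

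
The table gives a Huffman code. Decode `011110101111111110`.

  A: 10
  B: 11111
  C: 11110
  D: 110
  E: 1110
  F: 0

Read left to right; each codeword is recognised as soon as it completes (prefix code):
  0→F | 11110→C | 10→A | 11111→B | 11110→C
Decoded message: FCABC

FCABC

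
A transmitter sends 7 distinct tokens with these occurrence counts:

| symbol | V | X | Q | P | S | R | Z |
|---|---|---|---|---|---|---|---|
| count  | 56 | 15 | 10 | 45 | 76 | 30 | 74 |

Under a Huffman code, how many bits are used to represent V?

2

Huffman merges, smallest pair first:
combine Q(10), X(15) → 25
combine 25, R(30) → 55
combine P(45), 55 → 100
combine V(56), Z(74) → 130
combine S(76), 100 → 176
combine 130, 176 → 306
V sits 2 levels below the root, so its codeword is 2 bits.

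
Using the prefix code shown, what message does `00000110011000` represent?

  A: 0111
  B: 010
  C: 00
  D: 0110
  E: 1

CCDDC

Read left to right; each codeword is recognised as soon as it completes (prefix code):
  00→C | 00→C | 0110→D | 0110→D | 00→C
Decoded message: CCDDC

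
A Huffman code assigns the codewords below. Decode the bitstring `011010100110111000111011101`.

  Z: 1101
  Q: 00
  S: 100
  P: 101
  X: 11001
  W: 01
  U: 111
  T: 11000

WPWQZTUWZ

Read left to right; each codeword is recognised as soon as it completes (prefix code):
  01→W | 101→P | 01→W | 00→Q | 1101→Z | 11000→T | 111→U | 01→W | 1101→Z
Decoded message: WPWQZTUWZ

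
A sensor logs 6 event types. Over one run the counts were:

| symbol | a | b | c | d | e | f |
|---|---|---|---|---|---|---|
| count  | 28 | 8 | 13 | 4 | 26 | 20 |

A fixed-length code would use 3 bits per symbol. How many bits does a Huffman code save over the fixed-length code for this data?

Fixed-length: 3 bits × 99 symbols = 297 bits.
Huffman merges:
merge d(4) and b(8): 12
merge 12 and c(13): 25
merge f(20) and 25: 45
merge e(26) and a(28): 54
merge 45 and 54: 99
Huffman total = 12 + 25 + 45 + 54 + 99 = 235 bits.
Saving = 297 − 235 = 62 bits.

62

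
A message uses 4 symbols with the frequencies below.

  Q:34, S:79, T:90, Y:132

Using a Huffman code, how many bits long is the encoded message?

Merge the two smallest weights repeatedly:
combine Q(34), S(79) → 113
combine T(90), 113 → 203
combine Y(132), 203 → 335
The encoded length is the sum of every internal node's weight: 113 + 203 + 335 = 651 bits.

651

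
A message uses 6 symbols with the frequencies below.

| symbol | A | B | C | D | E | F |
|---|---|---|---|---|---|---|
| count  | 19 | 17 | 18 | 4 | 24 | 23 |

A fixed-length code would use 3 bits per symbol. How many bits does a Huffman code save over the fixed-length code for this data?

Fixed-length: 3 bits × 105 symbols = 315 bits.
Huffman merges:
D(4) + B(17) → 21
C(18) + A(19) → 37
21 + F(23) → 44
E(24) + 37 → 61
44 + 61 → 105
Huffman total = 21 + 37 + 44 + 61 + 105 = 268 bits.
Saving = 315 − 268 = 47 bits.

47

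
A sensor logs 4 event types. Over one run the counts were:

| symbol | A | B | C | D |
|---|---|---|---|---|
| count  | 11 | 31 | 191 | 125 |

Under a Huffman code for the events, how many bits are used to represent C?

1

Repeatedly merge the two smallest:
A(11) + B(31) → 42
42 + D(125) → 167
167 + C(191) → 358
C is merged only at the final step, so code length = 1.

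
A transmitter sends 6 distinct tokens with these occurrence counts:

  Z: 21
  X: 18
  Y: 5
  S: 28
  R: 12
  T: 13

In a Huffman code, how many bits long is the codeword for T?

Build the tree from the bottom:
Y(5) + R(12) → 17
T(13) + 17 → 30
X(18) + Z(21) → 39
S(28) + 30 → 58
39 + 58 → 97
T sits 3 levels below the root, so its codeword is 3 bits.

3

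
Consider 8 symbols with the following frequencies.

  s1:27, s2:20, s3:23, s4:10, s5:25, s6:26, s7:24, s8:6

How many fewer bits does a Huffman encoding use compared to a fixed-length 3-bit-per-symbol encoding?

Fixed-length: 3 bits × 161 symbols = 483 bits.
Huffman merges:
merge s8(6) and s4(10): 16
merge 16 and s2(20): 36
merge s3(23) and s7(24): 47
merge s5(25) and s6(26): 51
merge s1(27) and 36: 63
merge 47 and 51: 98
merge 63 and 98: 161
Huffman total = 16 + 36 + 47 + 51 + 63 + 98 + 161 = 472 bits.
Saving = 483 − 472 = 11 bits.

11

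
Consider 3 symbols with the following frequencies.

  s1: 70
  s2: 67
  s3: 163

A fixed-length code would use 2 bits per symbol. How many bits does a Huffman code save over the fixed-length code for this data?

Fixed-length: 2 bits × 300 symbols = 600 bits.
Huffman merges:
merge s2(67) and s1(70): 137
merge 137 and s3(163): 300
Huffman total = 137 + 300 = 437 bits.
Saving = 600 − 437 = 163 bits.

163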